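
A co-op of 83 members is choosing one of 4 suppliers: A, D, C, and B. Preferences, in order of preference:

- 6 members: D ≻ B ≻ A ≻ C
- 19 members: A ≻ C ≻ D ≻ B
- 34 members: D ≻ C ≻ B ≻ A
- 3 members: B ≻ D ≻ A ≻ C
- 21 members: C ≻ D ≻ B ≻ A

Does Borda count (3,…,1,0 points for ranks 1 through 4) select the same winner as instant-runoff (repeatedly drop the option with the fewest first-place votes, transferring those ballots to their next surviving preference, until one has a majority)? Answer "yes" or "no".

Borda — scores: A 66, D 187, C 169, B 76. Winner: D.
Instant-runoff — R1 A 19, D 40, C 21, B 3 (B out); R2 A 19, D 43, C 21 (D winner). Winner: D.
The two methods agree.

yes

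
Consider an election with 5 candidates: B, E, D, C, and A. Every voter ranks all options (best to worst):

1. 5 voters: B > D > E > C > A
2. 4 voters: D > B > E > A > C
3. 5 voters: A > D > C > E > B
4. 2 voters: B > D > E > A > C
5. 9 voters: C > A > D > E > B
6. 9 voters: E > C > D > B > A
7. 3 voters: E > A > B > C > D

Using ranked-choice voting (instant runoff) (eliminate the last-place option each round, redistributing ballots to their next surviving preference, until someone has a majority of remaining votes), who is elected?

Round 1: B 7, E 12, D 4, C 9, A 5. Eliminate D.
Round 2: B 11, E 12, C 9, A 5. Eliminate A.
Round 3: B 11, E 12, C 14. Eliminate B.
Round 4: E 23, C 14. E has a majority.

E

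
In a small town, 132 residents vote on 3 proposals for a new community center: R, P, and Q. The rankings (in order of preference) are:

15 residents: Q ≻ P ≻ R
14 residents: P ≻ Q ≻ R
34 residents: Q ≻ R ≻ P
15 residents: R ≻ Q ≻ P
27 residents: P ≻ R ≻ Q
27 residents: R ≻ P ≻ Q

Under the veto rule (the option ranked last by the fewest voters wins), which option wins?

R

Last-place votes: R 29, P 49, Q 54.
R is ranked last by the fewest voters, so R wins.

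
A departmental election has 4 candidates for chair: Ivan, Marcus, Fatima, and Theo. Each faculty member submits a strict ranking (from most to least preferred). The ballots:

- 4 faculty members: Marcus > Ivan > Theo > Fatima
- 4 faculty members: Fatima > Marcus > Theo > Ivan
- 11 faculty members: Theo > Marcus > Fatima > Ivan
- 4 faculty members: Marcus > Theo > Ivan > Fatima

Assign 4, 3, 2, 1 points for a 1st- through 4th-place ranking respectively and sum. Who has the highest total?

Ivan: 4·3 + 4·1 + 11·1 + 4·2 = 35
Marcus: 4·4 + 4·3 + 11·3 + 4·4 = 77
Fatima: 4·1 + 4·4 + 11·2 + 4·1 = 46
Theo: 4·2 + 4·2 + 11·4 + 4·3 = 72
Marcus has the highest Borda score (77).

Marcus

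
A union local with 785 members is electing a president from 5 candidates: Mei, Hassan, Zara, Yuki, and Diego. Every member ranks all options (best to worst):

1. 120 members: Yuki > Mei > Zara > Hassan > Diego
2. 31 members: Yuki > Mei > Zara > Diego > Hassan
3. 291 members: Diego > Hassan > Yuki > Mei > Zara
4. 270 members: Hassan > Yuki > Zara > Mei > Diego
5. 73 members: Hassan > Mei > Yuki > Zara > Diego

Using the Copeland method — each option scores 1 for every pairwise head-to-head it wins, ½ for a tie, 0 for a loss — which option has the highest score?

Hassan

Mei: beats Zara and Diego; loses to Hassan and Yuki → score 2.
Hassan: beats Mei, Zara, Yuki, and Diego → score 4.
Zara: beats Diego; loses to Mei, Hassan, and Yuki → score 1.
Yuki: beats Mei, Zara, and Diego; loses to Hassan → score 3.
Diego: loses to Mei, Hassan, Zara, and Yuki → score 0.
Hassan has the best pairwise record.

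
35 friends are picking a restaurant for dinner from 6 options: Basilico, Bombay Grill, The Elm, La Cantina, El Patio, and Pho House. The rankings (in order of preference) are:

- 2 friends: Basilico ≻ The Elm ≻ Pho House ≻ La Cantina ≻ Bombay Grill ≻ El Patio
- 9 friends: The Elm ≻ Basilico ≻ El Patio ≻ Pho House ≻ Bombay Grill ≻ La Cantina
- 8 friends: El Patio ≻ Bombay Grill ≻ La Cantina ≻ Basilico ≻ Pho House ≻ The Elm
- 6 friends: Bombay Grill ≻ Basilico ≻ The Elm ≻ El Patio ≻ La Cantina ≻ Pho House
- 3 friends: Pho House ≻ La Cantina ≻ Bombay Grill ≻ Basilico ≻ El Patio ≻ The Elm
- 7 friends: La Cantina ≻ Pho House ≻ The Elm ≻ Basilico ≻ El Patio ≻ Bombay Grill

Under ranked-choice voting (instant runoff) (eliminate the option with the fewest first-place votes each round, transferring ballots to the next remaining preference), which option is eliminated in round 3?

Bombay Grill

Round 1: Basilico 2, Bombay Grill 6, The Elm 9, La Cantina 7, El Patio 8, Pho House 3. Eliminate Basilico.
Round 2: Bombay Grill 6, The Elm 11, La Cantina 7, El Patio 8, Pho House 3. Eliminate Pho House.
Round 3: Bombay Grill 6, The Elm 11, La Cantina 10, El Patio 8. Eliminate Bombay Grill.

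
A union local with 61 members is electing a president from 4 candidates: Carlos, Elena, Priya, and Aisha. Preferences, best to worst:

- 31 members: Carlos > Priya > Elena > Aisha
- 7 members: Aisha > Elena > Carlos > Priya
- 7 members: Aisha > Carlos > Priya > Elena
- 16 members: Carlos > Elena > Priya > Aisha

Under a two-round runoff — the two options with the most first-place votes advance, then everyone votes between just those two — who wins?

Carlos

Round 1 first-place votes: Carlos 47, Elena 0, Priya 0, Aisha 14.
Carlos and Aisha advance.
Runoff: Carlos is preferred to Aisha by 47 voters; Aisha by 14.
Carlos wins the runoff.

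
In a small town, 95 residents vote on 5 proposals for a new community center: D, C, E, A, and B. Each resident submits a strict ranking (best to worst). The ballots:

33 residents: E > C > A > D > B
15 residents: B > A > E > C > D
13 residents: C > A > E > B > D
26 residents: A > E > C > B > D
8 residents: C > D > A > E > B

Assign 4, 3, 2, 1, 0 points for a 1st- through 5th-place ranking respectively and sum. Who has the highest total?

D: 33·1 + 15·0 + 13·0 + 26·0 + 8·3 = 57
C: 33·3 + 15·1 + 13·4 + 26·2 + 8·4 = 250
E: 33·4 + 15·2 + 13·2 + 26·3 + 8·1 = 274
A: 33·2 + 15·3 + 13·3 + 26·4 + 8·2 = 270
B: 33·0 + 15·4 + 13·1 + 26·1 + 8·0 = 99
E has the highest Borda score (274).

E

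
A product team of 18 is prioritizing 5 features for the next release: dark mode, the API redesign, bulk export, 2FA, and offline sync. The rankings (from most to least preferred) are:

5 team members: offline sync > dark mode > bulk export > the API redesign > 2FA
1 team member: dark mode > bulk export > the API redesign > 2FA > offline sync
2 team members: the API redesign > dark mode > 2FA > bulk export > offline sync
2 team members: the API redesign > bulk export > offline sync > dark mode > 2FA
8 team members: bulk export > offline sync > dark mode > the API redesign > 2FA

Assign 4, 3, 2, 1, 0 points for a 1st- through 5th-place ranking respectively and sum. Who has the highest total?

bulk export

dark mode: 5·3 + 1·4 + 2·3 + 2·1 + 8·2 = 43
the API redesign: 5·1 + 1·2 + 2·4 + 2·4 + 8·1 = 31
bulk export: 5·2 + 1·3 + 2·1 + 2·3 + 8·4 = 53
2FA: 5·0 + 1·1 + 2·2 + 2·0 + 8·0 = 5
offline sync: 5·4 + 1·0 + 2·0 + 2·2 + 8·3 = 48
bulk export has the highest Borda score (53).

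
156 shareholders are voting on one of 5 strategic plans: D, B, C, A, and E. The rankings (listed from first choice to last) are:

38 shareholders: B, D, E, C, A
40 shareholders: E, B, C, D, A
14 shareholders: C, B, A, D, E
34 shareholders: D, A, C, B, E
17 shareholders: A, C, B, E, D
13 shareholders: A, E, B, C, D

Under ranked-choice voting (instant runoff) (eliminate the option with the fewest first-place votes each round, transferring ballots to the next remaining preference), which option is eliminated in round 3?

D

Round 1: D 34, B 38, C 14, A 30, E 40. Eliminate C.
Round 2: D 34, B 52, A 30, E 40. Eliminate A.
Round 3: D 34, B 69, E 53. Eliminate D.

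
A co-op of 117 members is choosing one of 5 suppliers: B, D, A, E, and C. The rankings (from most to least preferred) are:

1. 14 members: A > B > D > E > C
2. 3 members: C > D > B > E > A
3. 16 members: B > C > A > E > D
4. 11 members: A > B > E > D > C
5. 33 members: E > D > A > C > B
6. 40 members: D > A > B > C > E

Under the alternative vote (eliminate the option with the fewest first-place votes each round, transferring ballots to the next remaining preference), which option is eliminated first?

C

Round 1: B 16, D 40, A 25, E 33, C 3. Eliminate C.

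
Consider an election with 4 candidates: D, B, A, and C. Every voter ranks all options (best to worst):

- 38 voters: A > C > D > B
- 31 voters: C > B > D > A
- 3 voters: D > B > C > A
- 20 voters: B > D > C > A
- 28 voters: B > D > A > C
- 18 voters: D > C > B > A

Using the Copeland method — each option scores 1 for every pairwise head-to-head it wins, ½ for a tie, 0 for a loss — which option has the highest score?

D: beats A; ties C; loses to B → score 1.5.
B: beats D and A; loses to C → score 2.
A: loses to D, B, and C → score 0.
C: beats B and A; ties D → score 2.5.
C has the best pairwise record.

C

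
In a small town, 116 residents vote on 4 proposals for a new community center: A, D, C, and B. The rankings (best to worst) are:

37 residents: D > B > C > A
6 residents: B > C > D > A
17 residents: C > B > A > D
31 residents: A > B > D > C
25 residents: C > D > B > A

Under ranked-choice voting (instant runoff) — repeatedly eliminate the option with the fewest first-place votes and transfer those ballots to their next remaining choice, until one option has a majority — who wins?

Round 1: A 31, D 37, C 42, B 6. Eliminate B.
Round 2: A 31, D 37, C 48. Eliminate A.
Round 3: D 68, C 48. D has a majority.

D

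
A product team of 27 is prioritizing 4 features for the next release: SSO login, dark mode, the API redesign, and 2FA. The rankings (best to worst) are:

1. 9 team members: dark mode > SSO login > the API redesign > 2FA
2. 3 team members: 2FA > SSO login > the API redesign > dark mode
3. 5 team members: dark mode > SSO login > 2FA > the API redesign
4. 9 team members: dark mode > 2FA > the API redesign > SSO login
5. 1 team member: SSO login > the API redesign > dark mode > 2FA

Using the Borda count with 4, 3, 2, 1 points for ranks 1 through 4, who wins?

dark mode

SSO login: 9·3 + 3·3 + 5·3 + 9·1 + 1·4 = 64
dark mode: 9·4 + 3·1 + 5·4 + 9·4 + 1·2 = 97
the API redesign: 9·2 + 3·2 + 5·1 + 9·2 + 1·3 = 50
2FA: 9·1 + 3·4 + 5·2 + 9·3 + 1·1 = 59
dark mode has the highest Borda score (97).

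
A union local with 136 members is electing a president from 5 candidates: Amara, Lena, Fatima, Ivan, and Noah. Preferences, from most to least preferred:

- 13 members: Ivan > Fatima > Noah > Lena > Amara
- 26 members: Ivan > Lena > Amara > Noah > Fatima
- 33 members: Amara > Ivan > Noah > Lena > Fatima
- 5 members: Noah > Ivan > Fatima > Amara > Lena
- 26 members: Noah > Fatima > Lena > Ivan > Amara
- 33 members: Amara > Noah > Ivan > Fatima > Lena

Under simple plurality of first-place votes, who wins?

First-place votes: Amara 66, Lena 0, Fatima 0, Ivan 39, Noah 31.
Amara has the most first-place votes.

Amara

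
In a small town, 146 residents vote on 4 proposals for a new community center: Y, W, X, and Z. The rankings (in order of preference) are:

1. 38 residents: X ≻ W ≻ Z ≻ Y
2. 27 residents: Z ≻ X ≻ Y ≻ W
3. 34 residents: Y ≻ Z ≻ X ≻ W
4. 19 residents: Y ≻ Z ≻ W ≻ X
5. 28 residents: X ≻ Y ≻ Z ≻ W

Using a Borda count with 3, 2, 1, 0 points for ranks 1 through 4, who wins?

X

Y: 38·0 + 27·1 + 34·3 + 19·3 + 28·2 = 242
W: 38·2 + 27·0 + 34·0 + 19·1 + 28·0 = 95
X: 38·3 + 27·2 + 34·1 + 19·0 + 28·3 = 286
Z: 38·1 + 27·3 + 34·2 + 19·2 + 28·1 = 253
X has the highest Borda score (286).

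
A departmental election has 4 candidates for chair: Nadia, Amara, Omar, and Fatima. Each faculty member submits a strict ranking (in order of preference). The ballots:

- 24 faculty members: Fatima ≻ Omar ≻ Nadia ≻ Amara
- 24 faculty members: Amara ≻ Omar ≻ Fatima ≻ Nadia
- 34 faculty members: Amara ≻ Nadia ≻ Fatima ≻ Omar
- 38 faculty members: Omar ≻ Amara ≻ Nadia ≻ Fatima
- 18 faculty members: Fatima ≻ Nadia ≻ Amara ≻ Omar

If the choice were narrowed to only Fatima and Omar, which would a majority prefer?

Fatima

Voters preferring Fatima to Omar: 76; preferring Omar to Fatima: 62.
Fatima wins the head-to-head.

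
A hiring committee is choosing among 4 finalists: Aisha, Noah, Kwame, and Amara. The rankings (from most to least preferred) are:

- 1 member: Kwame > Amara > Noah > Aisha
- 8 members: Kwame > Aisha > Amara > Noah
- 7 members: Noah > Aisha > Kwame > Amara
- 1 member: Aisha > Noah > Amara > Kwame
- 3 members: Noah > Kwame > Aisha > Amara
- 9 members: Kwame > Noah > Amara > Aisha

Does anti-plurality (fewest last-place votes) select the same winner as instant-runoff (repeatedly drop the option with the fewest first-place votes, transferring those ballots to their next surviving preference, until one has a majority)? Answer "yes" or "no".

yes

Anti-plurality — last-place votes: Aisha 10, Noah 8, Kwame 1, Amara 10. Winner: Kwame.
Instant-runoff — R1 Aisha 1, Noah 10, Kwame 18, Amara 0 (Kwame winner). Winner: Kwame.
The two methods agree.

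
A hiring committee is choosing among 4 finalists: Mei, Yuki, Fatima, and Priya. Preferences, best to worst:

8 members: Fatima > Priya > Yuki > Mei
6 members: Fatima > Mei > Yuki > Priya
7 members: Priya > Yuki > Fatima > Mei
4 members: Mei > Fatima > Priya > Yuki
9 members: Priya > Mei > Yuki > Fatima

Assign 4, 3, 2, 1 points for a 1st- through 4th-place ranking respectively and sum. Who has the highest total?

Mei: 8·1 + 6·3 + 7·1 + 4·4 + 9·3 = 76
Yuki: 8·2 + 6·2 + 7·3 + 4·1 + 9·2 = 71
Fatima: 8·4 + 6·4 + 7·2 + 4·3 + 9·1 = 91
Priya: 8·3 + 6·1 + 7·4 + 4·2 + 9·4 = 102
Priya has the highest Borda score (102).

Priya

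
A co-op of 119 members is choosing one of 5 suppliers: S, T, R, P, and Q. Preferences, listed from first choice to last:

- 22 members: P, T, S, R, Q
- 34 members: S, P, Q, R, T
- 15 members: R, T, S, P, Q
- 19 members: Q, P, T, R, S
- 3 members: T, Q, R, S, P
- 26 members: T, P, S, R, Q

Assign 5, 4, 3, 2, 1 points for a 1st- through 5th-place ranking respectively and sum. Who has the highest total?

P

S: 22·3 + 34·5 + 15·3 + 19·1 + 3·2 + 26·3 = 384
T: 22·4 + 34·1 + 15·4 + 19·3 + 3·5 + 26·5 = 384
R: 22·2 + 34·2 + 15·5 + 19·2 + 3·3 + 26·2 = 286
P: 22·5 + 34·4 + 15·2 + 19·4 + 3·1 + 26·4 = 459
Q: 22·1 + 34·3 + 15·1 + 19·5 + 3·4 + 26·1 = 272
P has the highest Borda score (459).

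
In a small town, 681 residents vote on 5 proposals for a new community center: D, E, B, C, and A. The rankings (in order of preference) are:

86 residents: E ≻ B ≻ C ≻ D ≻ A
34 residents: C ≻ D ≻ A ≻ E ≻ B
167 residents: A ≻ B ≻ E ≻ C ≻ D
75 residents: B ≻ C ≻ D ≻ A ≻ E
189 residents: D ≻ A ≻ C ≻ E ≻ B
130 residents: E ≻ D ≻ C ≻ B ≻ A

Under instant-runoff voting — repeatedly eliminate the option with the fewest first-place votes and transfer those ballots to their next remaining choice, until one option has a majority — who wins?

E

Round 1: D 189, E 216, B 75, C 34, A 167. Eliminate C.
Round 2: D 223, E 216, B 75, A 167. Eliminate B.
Round 3: D 298, E 216, A 167. Eliminate A.
Round 4: D 298, E 383. E has a majority.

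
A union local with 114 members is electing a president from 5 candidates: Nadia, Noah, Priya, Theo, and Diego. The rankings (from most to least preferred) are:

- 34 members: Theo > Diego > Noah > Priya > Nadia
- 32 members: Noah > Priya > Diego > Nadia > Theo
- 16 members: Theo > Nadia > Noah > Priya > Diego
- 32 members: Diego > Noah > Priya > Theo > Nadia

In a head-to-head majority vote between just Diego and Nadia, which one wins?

Diego

Voters preferring Diego to Nadia: 98; preferring Nadia to Diego: 16.
Diego wins the head-to-head.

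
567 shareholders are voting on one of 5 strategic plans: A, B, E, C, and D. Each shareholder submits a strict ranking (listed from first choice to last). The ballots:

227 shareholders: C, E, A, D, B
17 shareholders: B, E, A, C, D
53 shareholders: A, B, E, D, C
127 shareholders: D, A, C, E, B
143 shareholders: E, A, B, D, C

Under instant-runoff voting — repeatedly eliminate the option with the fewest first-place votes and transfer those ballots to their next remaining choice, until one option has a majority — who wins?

C

Round 1: A 53, B 17, E 143, C 227, D 127. Eliminate B.
Round 2: A 53, E 160, C 227, D 127. Eliminate A.
Round 3: E 213, C 227, D 127. Eliminate D.
Round 4: E 213, C 354. C has a majority.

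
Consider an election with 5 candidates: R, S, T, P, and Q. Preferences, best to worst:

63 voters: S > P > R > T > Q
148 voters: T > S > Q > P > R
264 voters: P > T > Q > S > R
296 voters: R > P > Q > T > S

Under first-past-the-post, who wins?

First-place votes: R 296, S 63, T 148, P 264, Q 0.
R has the most first-place votes.

R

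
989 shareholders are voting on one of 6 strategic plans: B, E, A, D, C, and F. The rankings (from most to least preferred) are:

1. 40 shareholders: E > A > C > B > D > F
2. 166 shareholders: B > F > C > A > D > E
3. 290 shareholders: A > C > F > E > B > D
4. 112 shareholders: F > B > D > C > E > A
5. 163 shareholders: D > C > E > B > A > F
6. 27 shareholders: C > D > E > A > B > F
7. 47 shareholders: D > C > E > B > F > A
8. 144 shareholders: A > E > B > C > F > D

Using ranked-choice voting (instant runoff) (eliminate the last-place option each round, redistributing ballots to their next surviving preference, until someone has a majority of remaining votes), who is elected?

Round 1: B 166, E 40, A 434, D 210, C 27, F 112. Eliminate C.
Round 2: B 166, E 40, A 434, D 237, F 112. Eliminate E.
Round 3: B 166, A 474, D 237, F 112. Eliminate F.
Round 4: B 278, A 474, D 237. Eliminate D.
Round 5: B 488, A 501. A has a majority.

A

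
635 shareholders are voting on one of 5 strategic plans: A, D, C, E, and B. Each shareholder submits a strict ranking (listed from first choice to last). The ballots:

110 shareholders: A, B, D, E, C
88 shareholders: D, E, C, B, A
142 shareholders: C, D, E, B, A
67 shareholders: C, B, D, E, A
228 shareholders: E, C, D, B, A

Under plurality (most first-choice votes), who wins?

First-place votes: A 110, D 88, C 209, E 228, B 0.
E has the most first-place votes.

E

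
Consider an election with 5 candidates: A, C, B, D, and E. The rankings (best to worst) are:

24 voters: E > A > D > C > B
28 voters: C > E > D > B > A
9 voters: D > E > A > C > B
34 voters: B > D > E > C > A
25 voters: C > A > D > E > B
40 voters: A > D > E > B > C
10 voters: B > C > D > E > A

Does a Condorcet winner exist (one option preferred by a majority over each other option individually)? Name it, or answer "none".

none

Checking pairwise contests:
C beats A 97–73.
D beats C 107–63.
A beats B 98–72.
A beats D 89–81.
D beats E 118–52.
Every option loses at least one head-to-head, so there is no Condorcet winner.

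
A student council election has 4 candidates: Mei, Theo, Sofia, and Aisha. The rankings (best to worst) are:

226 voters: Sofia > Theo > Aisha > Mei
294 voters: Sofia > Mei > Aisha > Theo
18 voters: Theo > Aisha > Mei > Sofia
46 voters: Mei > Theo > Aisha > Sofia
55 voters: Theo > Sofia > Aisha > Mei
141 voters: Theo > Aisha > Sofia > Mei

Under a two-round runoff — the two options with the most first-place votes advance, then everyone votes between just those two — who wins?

Round 1 first-place votes: Mei 46, Theo 214, Sofia 520, Aisha 0.
Sofia and Theo advance.
Runoff: Sofia is preferred to Theo by 520 voters; Theo by 260.
Sofia wins the runoff.

Sofia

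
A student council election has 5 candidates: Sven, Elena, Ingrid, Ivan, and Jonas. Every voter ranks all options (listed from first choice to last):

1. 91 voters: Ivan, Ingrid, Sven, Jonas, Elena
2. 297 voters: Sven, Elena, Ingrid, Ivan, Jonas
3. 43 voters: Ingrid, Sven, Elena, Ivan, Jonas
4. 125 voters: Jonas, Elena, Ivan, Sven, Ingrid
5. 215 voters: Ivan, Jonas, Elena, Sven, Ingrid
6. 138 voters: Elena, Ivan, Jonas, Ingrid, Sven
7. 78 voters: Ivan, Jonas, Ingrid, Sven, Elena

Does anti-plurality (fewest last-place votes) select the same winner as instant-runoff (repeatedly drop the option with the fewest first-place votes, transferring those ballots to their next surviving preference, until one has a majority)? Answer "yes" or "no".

Anti-plurality — last-place votes: Sven 138, Elena 169, Ingrid 340, Ivan 0, Jonas 340. Winner: Ivan.
Instant-runoff — R1 Sven 297, Elena 138, Ingrid 43, Ivan 384, Jonas 125 (Ingrid out); R2 Sven 340, Elena 138, Ivan 384, Jonas 125 (Jonas out); R3 Sven 340, Elena 263, Ivan 384 (Elena out); R4 Sven 340, Ivan 647 (Ivan winner). Winner: Ivan.
The two methods agree.

yes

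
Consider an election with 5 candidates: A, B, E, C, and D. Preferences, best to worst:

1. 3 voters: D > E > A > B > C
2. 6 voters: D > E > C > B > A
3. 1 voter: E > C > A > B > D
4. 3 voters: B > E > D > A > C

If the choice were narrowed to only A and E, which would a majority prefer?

E

Voters preferring A to E: 0; preferring E to A: 13.
E wins the head-to-head.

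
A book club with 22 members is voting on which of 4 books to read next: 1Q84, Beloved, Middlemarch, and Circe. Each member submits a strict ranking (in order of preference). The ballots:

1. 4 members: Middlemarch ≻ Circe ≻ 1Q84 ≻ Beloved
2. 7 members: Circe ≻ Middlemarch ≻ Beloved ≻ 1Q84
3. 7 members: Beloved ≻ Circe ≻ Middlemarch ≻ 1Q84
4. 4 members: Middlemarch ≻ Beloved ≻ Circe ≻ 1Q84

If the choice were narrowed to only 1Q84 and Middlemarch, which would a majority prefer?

Voters preferring 1Q84 to Middlemarch: 0; preferring Middlemarch to 1Q84: 22.
Middlemarch wins the head-to-head.

Middlemarch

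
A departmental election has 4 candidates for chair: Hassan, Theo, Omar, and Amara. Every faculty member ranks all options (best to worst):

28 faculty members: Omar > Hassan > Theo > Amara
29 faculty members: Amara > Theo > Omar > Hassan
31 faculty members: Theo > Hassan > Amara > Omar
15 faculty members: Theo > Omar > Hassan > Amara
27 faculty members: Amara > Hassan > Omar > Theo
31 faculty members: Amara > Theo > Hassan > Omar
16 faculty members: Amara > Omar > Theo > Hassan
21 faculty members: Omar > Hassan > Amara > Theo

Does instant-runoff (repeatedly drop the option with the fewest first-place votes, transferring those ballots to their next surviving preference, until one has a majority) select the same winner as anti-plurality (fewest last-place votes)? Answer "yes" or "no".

Instant-runoff — R1 Hassan 0, Theo 46, Omar 49, Amara 103 (Amara winner). Winner: Amara.
Anti-plurality — last-place votes: Hassan 45, Theo 48, Omar 62, Amara 43. Winner: Amara.
The two methods agree.

yes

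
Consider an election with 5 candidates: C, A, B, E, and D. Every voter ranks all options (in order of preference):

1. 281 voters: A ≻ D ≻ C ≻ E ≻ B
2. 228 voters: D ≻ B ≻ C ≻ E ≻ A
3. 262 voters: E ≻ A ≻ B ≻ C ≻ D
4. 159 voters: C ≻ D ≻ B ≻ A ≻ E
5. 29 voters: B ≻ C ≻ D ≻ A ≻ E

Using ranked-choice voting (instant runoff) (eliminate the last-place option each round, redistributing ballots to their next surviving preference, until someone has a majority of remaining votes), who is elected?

A

Round 1: C 159, A 281, B 29, E 262, D 228. Eliminate B.
Round 2: C 188, A 281, E 262, D 228. Eliminate C.
Round 3: A 281, E 262, D 416. Eliminate E.
Round 4: A 543, D 416. A has a majority.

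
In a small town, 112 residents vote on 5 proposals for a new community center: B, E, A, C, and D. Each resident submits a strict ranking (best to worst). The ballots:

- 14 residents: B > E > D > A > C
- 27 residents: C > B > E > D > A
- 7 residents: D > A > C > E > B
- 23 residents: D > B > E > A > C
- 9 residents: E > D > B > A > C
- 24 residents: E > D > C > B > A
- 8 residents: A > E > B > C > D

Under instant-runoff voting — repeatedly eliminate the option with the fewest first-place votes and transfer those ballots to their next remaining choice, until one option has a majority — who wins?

Round 1: B 14, E 33, A 8, C 27, D 30. Eliminate A.
Round 2: B 14, E 41, C 27, D 30. Eliminate B.
Round 3: E 55, C 27, D 30. Eliminate C.
Round 4: E 82, D 30. E has a majority.

E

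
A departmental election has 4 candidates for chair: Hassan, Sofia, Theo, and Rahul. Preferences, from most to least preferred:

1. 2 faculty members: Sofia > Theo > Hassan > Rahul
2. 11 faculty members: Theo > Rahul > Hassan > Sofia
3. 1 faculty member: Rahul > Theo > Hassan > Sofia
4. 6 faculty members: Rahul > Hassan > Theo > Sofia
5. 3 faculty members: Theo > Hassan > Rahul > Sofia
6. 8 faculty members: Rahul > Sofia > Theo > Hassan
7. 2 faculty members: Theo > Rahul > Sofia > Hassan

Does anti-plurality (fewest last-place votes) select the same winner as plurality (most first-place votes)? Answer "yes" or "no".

Anti-plurality — last-place votes: Hassan 10, Sofia 21, Theo 0, Rahul 2. Winner: Theo.
Plurality — first-place votes: Hassan 0, Sofia 2, Theo 16, Rahul 15. Winner: Theo.
The two methods agree.

yes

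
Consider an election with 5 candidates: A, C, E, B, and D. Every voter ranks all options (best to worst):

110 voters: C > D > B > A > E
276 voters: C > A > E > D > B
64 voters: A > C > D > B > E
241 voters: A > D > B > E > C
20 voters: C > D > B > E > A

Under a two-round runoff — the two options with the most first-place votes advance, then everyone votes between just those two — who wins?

Round 1 first-place votes: A 305, C 406, E 0, B 0, D 0.
C and A advance.
Runoff: C is preferred to A by 406 voters; A by 305.
C wins the runoff.

C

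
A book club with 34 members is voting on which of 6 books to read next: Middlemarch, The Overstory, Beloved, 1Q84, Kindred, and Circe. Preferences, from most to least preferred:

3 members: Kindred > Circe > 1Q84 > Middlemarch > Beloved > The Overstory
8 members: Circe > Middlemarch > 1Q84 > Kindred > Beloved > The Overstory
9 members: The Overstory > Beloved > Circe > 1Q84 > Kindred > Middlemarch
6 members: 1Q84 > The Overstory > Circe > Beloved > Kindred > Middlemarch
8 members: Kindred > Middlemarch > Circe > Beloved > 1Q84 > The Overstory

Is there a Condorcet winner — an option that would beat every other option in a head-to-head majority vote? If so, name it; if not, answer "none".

Circe

Circe vs Middlemarch: 26–8 for Circe.
Circe vs The Overstory: 19–15 for Circe.
Circe vs Beloved: 25–9 for Circe.
Circe vs 1Q84: 28–6 for Circe.
Circe vs Kindred: 23–11 for Circe.
Circe beats every other option head-to-head.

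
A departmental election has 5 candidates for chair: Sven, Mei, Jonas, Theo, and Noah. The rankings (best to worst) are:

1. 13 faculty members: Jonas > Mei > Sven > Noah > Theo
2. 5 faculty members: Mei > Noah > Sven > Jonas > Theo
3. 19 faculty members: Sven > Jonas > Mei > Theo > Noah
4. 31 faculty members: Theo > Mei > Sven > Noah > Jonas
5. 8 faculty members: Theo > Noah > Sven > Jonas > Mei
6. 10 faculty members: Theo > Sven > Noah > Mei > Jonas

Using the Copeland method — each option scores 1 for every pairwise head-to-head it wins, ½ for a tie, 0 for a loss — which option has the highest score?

Sven: beats Jonas and Noah; loses to Mei and Theo → score 2.
Mei: beats Sven, Jonas, and Noah; loses to Theo → score 3.
Jonas: loses to Sven, Mei, Theo, and Noah → score 0.
Theo: beats Sven, Mei, Jonas, and Noah → score 4.
Noah: beats Jonas; loses to Sven, Mei, and Theo → score 1.
Theo has the best pairwise record.

Theo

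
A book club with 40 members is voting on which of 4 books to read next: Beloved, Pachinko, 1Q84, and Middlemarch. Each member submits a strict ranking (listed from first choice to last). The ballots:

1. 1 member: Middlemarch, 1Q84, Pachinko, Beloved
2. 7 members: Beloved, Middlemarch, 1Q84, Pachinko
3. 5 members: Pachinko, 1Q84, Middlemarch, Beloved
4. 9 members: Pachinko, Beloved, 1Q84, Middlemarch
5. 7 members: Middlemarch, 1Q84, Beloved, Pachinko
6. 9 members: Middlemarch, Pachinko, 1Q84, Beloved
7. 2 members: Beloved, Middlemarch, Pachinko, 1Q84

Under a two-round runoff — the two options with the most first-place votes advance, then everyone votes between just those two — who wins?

Round 1 first-place votes: Beloved 9, Pachinko 14, 1Q84 0, Middlemarch 17.
Middlemarch and Pachinko advance.
Runoff: Middlemarch is preferred to Pachinko by 26 voters; Pachinko by 14.
Middlemarch wins the runoff.

Middlemarch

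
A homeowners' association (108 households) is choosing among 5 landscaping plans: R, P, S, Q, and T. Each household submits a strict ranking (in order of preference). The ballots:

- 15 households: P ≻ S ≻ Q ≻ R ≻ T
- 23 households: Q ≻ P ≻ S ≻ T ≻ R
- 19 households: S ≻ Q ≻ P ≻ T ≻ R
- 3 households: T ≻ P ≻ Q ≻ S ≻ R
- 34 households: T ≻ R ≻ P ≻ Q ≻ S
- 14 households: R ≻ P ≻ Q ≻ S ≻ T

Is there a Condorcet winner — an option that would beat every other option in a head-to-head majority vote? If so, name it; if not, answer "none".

P vs R: 60–48 for P.
P vs S: 89–19 for P.
P vs Q: 66–42 for P.
P vs T: 71–37 for P.
P beats every other option head-to-head.

P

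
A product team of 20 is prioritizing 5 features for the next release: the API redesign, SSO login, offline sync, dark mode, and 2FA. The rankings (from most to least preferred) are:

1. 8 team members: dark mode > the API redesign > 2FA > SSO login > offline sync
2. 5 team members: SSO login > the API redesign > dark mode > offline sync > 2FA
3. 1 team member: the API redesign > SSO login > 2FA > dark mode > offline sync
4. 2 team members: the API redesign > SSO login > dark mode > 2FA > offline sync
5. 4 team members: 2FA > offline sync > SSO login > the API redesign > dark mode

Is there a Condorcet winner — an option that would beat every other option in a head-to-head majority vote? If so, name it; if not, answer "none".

the API redesign vs SSO login: 11–9 for the API redesign.
the API redesign vs offline sync: 16–4 for the API redesign.
the API redesign vs dark mode: 12–8 for the API redesign.
the API redesign vs 2FA: 16–4 for the API redesign.
the API redesign beats every other option head-to-head.

the API redesign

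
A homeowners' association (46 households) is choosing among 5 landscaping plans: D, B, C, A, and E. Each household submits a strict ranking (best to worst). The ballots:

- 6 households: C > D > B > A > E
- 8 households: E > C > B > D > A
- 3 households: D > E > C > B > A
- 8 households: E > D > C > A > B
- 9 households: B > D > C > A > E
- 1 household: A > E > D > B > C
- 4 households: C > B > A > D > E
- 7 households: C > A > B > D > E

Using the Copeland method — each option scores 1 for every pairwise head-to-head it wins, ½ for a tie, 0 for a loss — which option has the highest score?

C

D: beats A and E; loses to B and C → score 2.
B: beats D, A, and E; loses to C → score 3.
C: beats D, B, A, and E → score 4.
A: beats E; loses to D, B, and C → score 1.
E: loses to D, B, C, and A → score 0.
C has the best pairwise record.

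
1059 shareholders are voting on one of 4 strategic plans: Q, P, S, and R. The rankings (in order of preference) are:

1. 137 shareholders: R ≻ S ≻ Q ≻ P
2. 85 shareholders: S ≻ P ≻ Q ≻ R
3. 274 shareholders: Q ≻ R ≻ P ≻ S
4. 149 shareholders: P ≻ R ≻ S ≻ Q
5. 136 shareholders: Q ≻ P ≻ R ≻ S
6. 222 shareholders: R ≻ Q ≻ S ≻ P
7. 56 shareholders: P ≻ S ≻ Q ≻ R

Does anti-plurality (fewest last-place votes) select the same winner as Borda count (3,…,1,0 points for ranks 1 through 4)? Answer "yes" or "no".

Anti-plurality — last-place votes: Q 149, P 359, S 410, R 141. Winner: R.
Borda — scores: Q 1952, P 1331, S 1012, R 2059. Winner: R.
The two methods agree.

yes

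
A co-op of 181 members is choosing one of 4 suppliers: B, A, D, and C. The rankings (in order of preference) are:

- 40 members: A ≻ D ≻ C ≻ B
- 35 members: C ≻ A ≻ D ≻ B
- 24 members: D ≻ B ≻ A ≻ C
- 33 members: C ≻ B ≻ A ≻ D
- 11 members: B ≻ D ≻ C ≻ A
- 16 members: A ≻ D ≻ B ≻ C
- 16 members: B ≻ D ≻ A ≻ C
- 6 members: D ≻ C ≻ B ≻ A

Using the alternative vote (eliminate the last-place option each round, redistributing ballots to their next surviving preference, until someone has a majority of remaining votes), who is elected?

D

Round 1: B 27, A 56, D 30, C 68. Eliminate B.
Round 2: A 56, D 57, C 68. Eliminate A.
Round 3: D 113, C 68. D has a majority.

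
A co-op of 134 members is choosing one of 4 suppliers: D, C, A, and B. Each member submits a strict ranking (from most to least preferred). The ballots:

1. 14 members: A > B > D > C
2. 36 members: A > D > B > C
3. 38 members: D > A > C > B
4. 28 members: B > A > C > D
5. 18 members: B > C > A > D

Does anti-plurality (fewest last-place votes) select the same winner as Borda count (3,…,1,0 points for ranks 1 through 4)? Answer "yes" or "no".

Anti-plurality — last-place votes: D 46, C 50, A 0, B 38. Winner: A.
Borda — scores: D 200, C 102, A 300, B 202. Winner: A.
The two methods agree.

yes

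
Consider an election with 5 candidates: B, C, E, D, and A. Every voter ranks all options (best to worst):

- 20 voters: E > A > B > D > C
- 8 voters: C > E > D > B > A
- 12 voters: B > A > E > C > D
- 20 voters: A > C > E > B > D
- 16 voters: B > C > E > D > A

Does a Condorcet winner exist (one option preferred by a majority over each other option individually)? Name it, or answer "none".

none

Checking pairwise contests:
E beats B 48–28.
B beats C 48–28.
C beats E 44–32.
B beats D 68–8.
E beats A 44–32.
Every option loses at least one head-to-head, so there is no Condorcet winner.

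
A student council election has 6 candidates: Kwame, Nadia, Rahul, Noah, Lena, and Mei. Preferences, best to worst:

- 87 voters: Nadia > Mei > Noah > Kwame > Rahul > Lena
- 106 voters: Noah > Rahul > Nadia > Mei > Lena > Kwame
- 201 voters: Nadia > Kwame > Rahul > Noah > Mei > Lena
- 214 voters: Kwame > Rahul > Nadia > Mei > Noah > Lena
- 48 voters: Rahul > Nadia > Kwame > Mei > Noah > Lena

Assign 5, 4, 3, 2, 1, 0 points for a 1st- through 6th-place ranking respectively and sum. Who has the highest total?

Nadia

Kwame: 87·2 + 106·0 + 201·4 + 214·5 + 48·3 = 2192
Nadia: 87·5 + 106·3 + 201·5 + 214·3 + 48·4 = 2592
Rahul: 87·1 + 106·4 + 201·3 + 214·4 + 48·5 = 2210
Noah: 87·3 + 106·5 + 201·2 + 214·1 + 48·1 = 1455
Lena: 87·0 + 106·1 + 201·0 + 214·0 + 48·0 = 106
Mei: 87·4 + 106·2 + 201·1 + 214·2 + 48·2 = 1285
Nadia has the highest Borda score (2592).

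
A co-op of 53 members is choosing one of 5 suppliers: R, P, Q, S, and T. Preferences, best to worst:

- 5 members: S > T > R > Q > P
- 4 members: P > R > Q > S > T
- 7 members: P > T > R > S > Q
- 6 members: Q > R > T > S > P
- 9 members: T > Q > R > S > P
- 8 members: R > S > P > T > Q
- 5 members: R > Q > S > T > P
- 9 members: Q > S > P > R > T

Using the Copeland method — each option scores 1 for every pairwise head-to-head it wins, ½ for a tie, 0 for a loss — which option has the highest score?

R: beats P, Q, S, and T → score 4.
P: beats T; loses to R, Q, and S → score 1.
Q: beats P and S; loses to R and T → score 2.
S: beats P and T; loses to R and Q → score 2.
T: beats Q; loses to R, P, and S → score 1.
R has the best pairwise record.

R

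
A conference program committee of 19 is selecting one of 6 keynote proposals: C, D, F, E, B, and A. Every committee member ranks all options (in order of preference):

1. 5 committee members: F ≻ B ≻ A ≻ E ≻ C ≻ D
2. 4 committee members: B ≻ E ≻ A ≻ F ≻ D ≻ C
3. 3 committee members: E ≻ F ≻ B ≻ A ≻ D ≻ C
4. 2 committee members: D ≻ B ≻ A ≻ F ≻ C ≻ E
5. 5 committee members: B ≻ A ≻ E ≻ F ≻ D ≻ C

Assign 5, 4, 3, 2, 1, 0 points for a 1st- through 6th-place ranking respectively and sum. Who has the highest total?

B

C: 5·1 + 4·0 + 3·0 + 2·1 + 5·0 = 7
D: 5·0 + 4·1 + 3·1 + 2·5 + 5·1 = 22
F: 5·5 + 4·2 + 3·4 + 2·2 + 5·2 = 59
E: 5·2 + 4·4 + 3·5 + 2·0 + 5·3 = 56
B: 5·4 + 4·5 + 3·3 + 2·4 + 5·5 = 82
A: 5·3 + 4·3 + 3·2 + 2·3 + 5·4 = 59
B has the highest Borda score (82).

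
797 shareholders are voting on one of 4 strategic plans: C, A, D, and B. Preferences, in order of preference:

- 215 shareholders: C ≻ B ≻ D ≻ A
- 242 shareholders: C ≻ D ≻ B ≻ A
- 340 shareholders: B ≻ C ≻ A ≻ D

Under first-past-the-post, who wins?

First-place votes: C 457, A 0, D 0, B 340.
C has the most first-place votes.

C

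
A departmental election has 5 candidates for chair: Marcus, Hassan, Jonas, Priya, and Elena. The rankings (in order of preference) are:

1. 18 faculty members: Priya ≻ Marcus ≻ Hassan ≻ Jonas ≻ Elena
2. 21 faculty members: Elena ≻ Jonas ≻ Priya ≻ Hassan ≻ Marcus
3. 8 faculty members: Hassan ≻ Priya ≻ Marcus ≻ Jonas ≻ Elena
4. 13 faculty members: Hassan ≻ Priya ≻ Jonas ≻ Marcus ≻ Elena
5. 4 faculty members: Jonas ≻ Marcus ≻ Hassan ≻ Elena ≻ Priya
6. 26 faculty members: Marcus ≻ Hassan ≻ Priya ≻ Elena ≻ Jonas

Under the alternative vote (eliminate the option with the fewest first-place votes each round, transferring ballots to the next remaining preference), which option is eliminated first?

Jonas

Round 1: Marcus 26, Hassan 21, Jonas 4, Priya 18, Elena 21. Eliminate Jonas.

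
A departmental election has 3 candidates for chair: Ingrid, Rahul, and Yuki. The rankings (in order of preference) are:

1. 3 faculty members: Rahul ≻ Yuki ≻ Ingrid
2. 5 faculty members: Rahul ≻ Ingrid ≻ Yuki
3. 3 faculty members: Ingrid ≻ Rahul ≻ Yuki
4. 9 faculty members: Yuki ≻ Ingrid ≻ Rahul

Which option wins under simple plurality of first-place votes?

Yuki

First-place votes: Ingrid 3, Rahul 8, Yuki 9.
Yuki has the most first-place votes.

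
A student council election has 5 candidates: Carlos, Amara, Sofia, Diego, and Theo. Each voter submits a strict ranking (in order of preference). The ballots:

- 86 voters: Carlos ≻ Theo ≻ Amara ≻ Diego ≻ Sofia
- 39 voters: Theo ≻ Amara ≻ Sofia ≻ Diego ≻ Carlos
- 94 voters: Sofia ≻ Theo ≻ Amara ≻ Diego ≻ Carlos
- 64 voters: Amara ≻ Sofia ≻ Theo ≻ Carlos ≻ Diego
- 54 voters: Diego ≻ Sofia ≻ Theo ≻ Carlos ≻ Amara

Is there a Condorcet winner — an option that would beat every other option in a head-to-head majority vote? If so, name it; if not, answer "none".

none

Checking pairwise contests:
Amara beats Carlos 197–140.
Theo beats Amara 273–64.
Amara beats Sofia 189–148.
Amara beats Diego 283–54.
Sofia beats Theo 212–125.
Every option loses at least one head-to-head, so there is no Condorcet winner.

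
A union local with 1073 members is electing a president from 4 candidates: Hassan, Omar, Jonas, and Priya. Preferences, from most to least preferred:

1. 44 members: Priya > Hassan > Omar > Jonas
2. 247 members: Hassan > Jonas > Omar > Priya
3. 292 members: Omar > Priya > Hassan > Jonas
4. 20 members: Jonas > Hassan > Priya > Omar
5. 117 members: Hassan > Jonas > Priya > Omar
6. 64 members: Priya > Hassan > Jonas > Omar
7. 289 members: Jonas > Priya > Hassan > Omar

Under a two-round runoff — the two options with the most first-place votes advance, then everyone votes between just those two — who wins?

Round 1 first-place votes: Hassan 364, Omar 292, Jonas 309, Priya 108.
Hassan and Jonas advance.
Runoff: Hassan is preferred to Jonas by 764 voters; Jonas by 309.
Hassan wins the runoff.

Hassan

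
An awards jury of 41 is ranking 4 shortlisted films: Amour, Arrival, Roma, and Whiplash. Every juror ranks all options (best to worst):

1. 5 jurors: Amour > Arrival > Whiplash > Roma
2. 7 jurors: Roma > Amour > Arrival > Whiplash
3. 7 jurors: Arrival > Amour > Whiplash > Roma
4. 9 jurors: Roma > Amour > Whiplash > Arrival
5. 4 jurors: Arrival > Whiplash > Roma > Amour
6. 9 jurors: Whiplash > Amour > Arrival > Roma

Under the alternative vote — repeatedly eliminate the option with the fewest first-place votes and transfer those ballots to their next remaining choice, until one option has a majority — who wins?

Round 1: Amour 5, Arrival 11, Roma 16, Whiplash 9. Eliminate Amour.
Round 2: Arrival 16, Roma 16, Whiplash 9. Eliminate Whiplash.
Round 3: Arrival 25, Roma 16. Arrival has a majority.

Arrival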